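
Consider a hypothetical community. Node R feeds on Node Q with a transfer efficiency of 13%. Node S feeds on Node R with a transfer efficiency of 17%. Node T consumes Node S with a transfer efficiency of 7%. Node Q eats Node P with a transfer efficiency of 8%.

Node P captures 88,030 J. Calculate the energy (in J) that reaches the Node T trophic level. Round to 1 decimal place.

Node Q: 88030 × 0.08 = 7042.4 J
Node R: 7042.4 × 0.13 = 915.512 J
Node S: 915.512 × 0.17 = 155.63704 J
Node T: 155.63704 × 0.07 = 10.8945928 J

10.9 J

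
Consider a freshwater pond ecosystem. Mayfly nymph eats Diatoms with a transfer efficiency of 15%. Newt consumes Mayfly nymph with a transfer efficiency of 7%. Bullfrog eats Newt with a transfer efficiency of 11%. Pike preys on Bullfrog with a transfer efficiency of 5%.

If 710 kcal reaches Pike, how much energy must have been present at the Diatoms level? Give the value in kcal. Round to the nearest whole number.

12294372 kcal

Cumulative transfer efficiency: 0.15 × 0.07 × 0.11 × 0.05 = 0.00005775
Diatoms energy = 710 / 0.00005775 = 12294372 kcal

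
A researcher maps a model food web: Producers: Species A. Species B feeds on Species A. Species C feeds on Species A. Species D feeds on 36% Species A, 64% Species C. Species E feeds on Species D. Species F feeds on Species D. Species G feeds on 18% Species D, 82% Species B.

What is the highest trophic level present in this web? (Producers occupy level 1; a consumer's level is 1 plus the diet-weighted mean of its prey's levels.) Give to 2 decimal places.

3.64

Species B: 1 + 1 = 2
Species C: 1 + 1 = 2
Species D: 1 + (0.36×1 + 0.64×2) = 2.64
Species E: 1 + 2.64 = 3.64
Species F: 1 + 2.64 = 3.64
Species G: 1 + (0.18×2.64 + 0.82×2) = 3.1152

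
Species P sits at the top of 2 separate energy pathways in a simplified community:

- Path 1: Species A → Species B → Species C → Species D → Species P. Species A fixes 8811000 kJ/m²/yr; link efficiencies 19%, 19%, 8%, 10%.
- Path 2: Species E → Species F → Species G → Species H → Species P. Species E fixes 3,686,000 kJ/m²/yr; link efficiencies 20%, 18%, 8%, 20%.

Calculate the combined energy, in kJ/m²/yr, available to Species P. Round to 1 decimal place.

Path 1: 8811000 × 0.19 × 0.19 × 0.08 × 0.1 = 2544.6168 kJ/m²/yr
Path 2: 3686000 × 0.2 × 0.18 × 0.08 × 0.2 = 2123.136 kJ/m²/yr
Total at Species P: 2544.6168 + 2123.136 = 4667.7528 kJ/m²/yr

4667.8 kJ/m²/yr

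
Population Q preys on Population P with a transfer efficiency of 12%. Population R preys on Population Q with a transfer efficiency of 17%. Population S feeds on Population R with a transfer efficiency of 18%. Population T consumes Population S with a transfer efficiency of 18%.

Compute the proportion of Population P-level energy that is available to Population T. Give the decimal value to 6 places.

Product of link efficiencies: 0.12 × 0.17 × 0.18 × 0.18 = 0.00066096

0.000661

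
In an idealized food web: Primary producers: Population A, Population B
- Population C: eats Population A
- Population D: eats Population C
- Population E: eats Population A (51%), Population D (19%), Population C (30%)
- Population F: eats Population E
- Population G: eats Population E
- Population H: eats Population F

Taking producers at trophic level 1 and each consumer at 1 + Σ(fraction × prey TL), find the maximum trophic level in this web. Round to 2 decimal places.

Population C: 1 + 1 = 2
Population D: 1 + 2 = 3
Population E: 1 + (0.51×1 + 0.19×3 + 0.3×2) = 2.68
Population F: 1 + 2.68 = 3.68
Population G: 1 + 2.68 = 3.68
Population H: 1 + 3.68 = 4.68

4.68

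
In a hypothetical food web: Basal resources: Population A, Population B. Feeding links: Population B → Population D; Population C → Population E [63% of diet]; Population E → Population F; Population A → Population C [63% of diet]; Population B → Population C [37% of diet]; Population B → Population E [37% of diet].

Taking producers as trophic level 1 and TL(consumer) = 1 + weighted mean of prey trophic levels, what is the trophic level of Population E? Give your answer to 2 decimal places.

2.63

Population C: 1 + (0.63×1 + 0.37×1) = 2
Population D: 1 + 1 = 2
Population E: 1 + (0.37×1 + 0.63×2) = 2.63
Population F: 1 + 2.63 = 3.63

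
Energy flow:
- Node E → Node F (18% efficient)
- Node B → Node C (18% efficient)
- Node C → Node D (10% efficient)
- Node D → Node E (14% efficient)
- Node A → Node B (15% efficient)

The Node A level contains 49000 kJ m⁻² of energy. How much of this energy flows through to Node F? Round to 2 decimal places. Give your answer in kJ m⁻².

Node B: 49000 × 0.15 = 7350 kJ m⁻²
Node C: 7350 × 0.18 = 1323 kJ m⁻²
Node D: 1323 × 0.1 = 132.3 kJ m⁻²
Node E: 132.3 × 0.14 = 18.522 kJ m⁻²
Node F: 18.522 × 0.18 = 3.33396 kJ m⁻²

3.33 kJ m⁻²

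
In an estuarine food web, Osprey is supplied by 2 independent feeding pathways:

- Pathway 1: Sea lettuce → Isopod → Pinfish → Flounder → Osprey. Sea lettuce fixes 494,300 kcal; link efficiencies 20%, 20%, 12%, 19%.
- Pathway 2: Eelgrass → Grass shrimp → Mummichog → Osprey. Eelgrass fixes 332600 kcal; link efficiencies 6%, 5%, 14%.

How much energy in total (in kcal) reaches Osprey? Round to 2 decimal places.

590.49 kcal

Pathway 1: 494300 × 0.2 × 0.2 × 0.12 × 0.19 = 450.8016 kcal
Pathway 2: 332600 × 0.06 × 0.05 × 0.14 = 139.692 kcal
Total at Osprey: 450.8016 + 139.692 = 590.4936 kcal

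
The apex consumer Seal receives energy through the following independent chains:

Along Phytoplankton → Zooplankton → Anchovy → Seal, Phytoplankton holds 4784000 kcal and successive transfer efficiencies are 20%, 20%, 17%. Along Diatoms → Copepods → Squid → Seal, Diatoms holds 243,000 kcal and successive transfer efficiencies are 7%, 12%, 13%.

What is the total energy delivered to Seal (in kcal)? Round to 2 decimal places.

Via Phytoplankton: 4784000 × 0.2 × 0.2 × 0.17 = 32531.2 kcal
Via Diatoms: 243000 × 0.07 × 0.12 × 0.13 = 265.356 kcal
Total at Seal: 32531.2 + 265.356 = 32796.556 kcal

32796.56 kcal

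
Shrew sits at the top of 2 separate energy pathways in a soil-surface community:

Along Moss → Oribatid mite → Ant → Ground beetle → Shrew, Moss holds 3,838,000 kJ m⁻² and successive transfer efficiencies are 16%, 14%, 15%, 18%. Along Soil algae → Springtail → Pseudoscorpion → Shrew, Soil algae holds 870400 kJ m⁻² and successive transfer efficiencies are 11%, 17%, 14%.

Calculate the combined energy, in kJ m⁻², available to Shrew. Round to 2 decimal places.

Via Moss: 3838000 × 0.16 × 0.14 × 0.15 × 0.18 = 2321.2224 kJ m⁻²
Via Soil algae: 870400 × 0.11 × 0.17 × 0.14 = 2278.7072 kJ m⁻²
Total at Shrew: 2321.2224 + 2278.7072 = 4599.9296 kJ m⁻²

4599.93 kJ m⁻²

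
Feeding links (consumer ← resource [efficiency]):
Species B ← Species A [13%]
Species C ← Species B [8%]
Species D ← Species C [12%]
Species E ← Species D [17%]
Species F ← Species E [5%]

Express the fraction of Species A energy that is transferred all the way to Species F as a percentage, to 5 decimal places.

0.00106%

Product of link efficiencies: 0.13 × 0.08 × 0.12 × 0.17 × 0.05 = 0.000010608
As a percentage: 0.000010608 × 100 = 0.00106%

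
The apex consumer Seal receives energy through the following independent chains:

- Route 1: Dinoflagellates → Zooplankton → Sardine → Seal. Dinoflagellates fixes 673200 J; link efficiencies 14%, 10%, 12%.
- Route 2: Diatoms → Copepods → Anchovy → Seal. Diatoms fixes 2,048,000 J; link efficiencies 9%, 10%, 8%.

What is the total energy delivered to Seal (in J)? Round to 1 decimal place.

Route 1: 673200 × 0.14 × 0.1 × 0.12 = 1130.976 J
Route 2: 2048000 × 0.09 × 0.1 × 0.08 = 1474.56 J
Total at Seal: 1130.976 + 1474.56 = 2605.536 J

2605.5 J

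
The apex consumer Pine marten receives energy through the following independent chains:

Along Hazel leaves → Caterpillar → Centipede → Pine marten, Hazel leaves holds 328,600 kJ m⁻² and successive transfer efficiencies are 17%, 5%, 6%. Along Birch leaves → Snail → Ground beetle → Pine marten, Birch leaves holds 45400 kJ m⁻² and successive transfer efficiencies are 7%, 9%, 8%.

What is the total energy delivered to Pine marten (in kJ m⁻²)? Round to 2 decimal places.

190.47 kJ m⁻²

Via Hazel leaves: 328600 × 0.17 × 0.05 × 0.06 = 167.586 kJ m⁻²
Via Birch leaves: 45400 × 0.07 × 0.09 × 0.08 = 22.8816 kJ m⁻²
Total at Pine marten: 167.586 + 22.8816 = 190.4676 kJ m⁻²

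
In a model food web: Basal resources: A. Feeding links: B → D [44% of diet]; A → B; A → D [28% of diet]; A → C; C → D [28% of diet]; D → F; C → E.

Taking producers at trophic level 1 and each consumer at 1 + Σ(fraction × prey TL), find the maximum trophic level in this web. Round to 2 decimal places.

3.72

B: 1 + 1 = 2
C: 1 + 1 = 2
D: 1 + (0.28×2 + 0.44×2 + 0.28×1) = 2.72
E: 1 + 2 = 3
F: 1 + 2.72 = 3.72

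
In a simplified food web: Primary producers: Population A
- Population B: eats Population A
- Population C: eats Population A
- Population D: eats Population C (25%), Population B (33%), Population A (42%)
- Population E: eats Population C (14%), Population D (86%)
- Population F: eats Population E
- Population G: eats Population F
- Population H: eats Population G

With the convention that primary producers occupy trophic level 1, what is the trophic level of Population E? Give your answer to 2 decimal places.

Population B: 1 + 1 = 2
Population C: 1 + 1 = 2
Population D: 1 + (0.25×2 + 0.33×2 + 0.42×1) = 2.58
Population E: 1 + (0.14×2 + 0.86×2.58) = 3.4988
Population F: 1 + 3.4988 = 4.4988
Population G: 1 + 4.4988 = 5.4988
Population H: 1 + 5.4988 = 6.4988

3.50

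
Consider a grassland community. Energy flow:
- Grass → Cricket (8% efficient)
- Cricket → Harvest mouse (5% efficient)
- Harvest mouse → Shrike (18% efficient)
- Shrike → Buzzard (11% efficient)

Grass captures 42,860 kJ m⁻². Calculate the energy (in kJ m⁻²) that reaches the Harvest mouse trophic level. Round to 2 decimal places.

171.44 kJ m⁻²

Cricket: 42860 × 0.08 = 3428.8 kJ m⁻²
Harvest mouse: 3428.8 × 0.05 = 171.44 kJ m⁻²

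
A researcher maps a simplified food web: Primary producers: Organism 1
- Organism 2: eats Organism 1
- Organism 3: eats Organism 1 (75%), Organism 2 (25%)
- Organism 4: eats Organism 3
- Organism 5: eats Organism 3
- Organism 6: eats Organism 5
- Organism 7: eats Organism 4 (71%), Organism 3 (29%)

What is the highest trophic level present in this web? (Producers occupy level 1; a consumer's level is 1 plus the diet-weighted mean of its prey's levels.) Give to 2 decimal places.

Organism 2: 1 + 1 = 2
Organism 3: 1 + (0.75×1 + 0.25×2) = 2.25
Organism 4: 1 + 2.25 = 3.25
Organism 5: 1 + 2.25 = 3.25
Organism 6: 1 + 3.25 = 4.25
Organism 7: 1 + (0.71×3.25 + 0.29×2.25) = 3.96

4.25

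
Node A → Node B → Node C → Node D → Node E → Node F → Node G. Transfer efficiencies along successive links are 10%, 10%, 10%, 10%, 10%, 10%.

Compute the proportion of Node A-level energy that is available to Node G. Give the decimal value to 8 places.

0.00000100

Product of link efficiencies: 0.1 × 0.1 × 0.1 × 0.1 × 0.1 × 0.1 = 0.000001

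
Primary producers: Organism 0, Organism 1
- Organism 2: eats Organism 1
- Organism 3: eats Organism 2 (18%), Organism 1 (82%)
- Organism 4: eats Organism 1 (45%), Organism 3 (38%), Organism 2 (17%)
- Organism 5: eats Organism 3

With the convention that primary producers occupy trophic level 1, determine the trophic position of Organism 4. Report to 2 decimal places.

2.62

Organism 2: 1 + 1 = 2
Organism 3: 1 + (0.18×2 + 0.82×1) = 2.18
Organism 4: 1 + (0.45×1 + 0.38×2.18 + 0.17×2) = 2.6184
Organism 5: 1 + 2.18 = 3.18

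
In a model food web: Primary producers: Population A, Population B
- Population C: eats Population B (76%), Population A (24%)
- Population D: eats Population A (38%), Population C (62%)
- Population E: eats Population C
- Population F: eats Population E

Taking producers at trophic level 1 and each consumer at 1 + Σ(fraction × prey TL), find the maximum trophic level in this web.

4

Population C: 1 + (0.76×1 + 0.24×1) = 2
Population D: 1 + (0.38×1 + 0.62×2) = 2.62
Population E: 1 + 2 = 3
Population F: 1 + 3 = 4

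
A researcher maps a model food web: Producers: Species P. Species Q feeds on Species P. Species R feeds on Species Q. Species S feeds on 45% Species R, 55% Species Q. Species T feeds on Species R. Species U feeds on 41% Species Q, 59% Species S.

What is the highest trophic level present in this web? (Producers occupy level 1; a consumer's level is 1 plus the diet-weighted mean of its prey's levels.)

Species Q: 1 + 1 = 2
Species R: 1 + 2 = 3
Species S: 1 + (0.45×3 + 0.55×2) = 3.45
Species T: 1 + 3 = 4
Species U: 1 + (0.41×2 + 0.59×3.45) = 3.8555

4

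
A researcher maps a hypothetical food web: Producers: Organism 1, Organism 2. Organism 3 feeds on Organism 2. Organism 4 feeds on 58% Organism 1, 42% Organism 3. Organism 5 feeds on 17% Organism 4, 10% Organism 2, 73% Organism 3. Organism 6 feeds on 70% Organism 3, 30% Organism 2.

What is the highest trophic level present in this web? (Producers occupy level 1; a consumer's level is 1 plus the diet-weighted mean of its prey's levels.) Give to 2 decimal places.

Organism 3: 1 + 1 = 2
Organism 4: 1 + (0.58×1 + 0.42×2) = 2.42
Organism 5: 1 + (0.17×2.42 + 0.1×1 + 0.73×2) = 2.9714
Organism 6: 1 + (0.7×2 + 0.3×1) = 2.7

2.97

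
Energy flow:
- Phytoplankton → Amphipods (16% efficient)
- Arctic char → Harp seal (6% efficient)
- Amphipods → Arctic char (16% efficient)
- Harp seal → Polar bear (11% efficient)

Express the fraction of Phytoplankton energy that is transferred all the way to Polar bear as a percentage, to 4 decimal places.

0.0169%

Product of link efficiencies: 0.16 × 0.16 × 0.06 × 0.11 = 0.00016896
As a percentage: 0.00016896 × 100 = 0.0169%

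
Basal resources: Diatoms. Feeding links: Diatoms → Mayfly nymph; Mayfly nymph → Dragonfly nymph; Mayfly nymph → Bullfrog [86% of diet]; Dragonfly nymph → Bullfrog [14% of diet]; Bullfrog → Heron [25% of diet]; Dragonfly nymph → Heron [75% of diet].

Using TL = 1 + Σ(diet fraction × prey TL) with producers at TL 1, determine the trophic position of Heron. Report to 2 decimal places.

Mayfly nymph: 1 + 1 = 2
Dragonfly nymph: 1 + 2 = 3
Bullfrog: 1 + (0.86×2 + 0.14×3) = 3.14
Heron: 1 + (0.25×3.14 + 0.75×3) = 4.035

4.04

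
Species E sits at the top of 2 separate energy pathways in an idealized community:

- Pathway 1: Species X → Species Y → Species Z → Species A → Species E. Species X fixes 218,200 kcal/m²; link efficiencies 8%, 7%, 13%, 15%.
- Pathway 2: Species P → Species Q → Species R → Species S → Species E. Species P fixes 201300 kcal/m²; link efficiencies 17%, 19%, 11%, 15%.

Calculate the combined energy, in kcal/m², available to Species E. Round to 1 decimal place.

131.1 kcal/m²

Pathway 1: 218200 × 0.08 × 0.07 × 0.13 × 0.15 = 23.82744 kcal/m²
Pathway 2: 201300 × 0.17 × 0.19 × 0.11 × 0.15 = 107.282835 kcal/m²
Total at Species E: 23.82744 + 107.282835 = 131.110275 kcal/m²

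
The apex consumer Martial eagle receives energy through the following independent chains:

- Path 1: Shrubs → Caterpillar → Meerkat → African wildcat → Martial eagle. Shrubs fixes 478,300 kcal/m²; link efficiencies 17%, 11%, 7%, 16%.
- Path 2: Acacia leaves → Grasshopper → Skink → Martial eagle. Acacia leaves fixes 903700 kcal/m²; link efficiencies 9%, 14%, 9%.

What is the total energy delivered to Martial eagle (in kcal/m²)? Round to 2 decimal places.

1124.97 kcal/m²

Path 1: 478300 × 0.17 × 0.11 × 0.07 × 0.16 = 100.175152 kcal/m²
Path 2: 903700 × 0.09 × 0.14 × 0.09 = 1024.7958 kcal/m²
Total at Martial eagle: 100.175152 + 1024.7958 = 1124.970952 kcal/m²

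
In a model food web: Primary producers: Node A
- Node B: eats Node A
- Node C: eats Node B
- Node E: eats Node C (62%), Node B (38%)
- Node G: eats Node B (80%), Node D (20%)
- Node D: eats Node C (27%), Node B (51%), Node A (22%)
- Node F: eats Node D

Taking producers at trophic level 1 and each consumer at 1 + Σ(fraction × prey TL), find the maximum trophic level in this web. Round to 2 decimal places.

Node B: 1 + 1 = 2
Node C: 1 + 2 = 3
Node D: 1 + (0.27×3 + 0.51×2 + 0.22×1) = 3.05
Node E: 1 + (0.62×3 + 0.38×2) = 3.62
Node F: 1 + 3.05 = 4.05
Node G: 1 + (0.8×2 + 0.2×3.05) = 3.21

4.05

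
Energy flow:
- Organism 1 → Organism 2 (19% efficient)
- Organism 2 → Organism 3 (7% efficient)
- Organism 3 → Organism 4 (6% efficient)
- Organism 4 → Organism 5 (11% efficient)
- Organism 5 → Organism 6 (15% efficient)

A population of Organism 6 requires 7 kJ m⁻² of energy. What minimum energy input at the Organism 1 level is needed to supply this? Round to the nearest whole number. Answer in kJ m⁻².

Cumulative transfer efficiency: 0.19 × 0.07 × 0.06 × 0.11 × 0.15 = 0.000013167
Organism 1 energy = 7 / 0.000013167 = 531632 kJ m⁻²

531632 kJ m⁻²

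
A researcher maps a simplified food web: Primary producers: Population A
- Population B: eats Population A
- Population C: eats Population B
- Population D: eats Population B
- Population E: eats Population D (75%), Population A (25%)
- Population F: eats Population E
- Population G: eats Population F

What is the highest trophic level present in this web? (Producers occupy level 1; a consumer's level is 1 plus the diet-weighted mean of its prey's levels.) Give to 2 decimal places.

5.50

Population B: 1 + 1 = 2
Population C: 1 + 2 = 3
Population D: 1 + 2 = 3
Population E: 1 + (0.75×3 + 0.25×1) = 3.5
Population F: 1 + 3.5 = 4.5
Population G: 1 + 4.5 = 5.5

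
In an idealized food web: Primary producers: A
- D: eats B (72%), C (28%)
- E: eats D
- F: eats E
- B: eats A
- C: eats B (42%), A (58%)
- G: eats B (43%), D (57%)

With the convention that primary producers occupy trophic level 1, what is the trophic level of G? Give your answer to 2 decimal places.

3.64

B: 1 + 1 = 2
C: 1 + (0.42×2 + 0.58×1) = 2.42
D: 1 + (0.72×2 + 0.28×2.42) = 3.1176
E: 1 + 3.1176 = 4.1176
F: 1 + 4.1176 = 5.1176
G: 1 + (0.43×2 + 0.57×3.1176) = 3.637032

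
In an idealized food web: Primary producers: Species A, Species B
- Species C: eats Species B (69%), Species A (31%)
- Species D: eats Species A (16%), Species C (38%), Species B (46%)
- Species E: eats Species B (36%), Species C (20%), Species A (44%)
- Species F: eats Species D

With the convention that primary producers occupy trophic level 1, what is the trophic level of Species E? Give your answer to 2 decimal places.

Species C: 1 + (0.69×1 + 0.31×1) = 2
Species D: 1 + (0.16×1 + 0.38×2 + 0.46×1) = 2.38
Species E: 1 + (0.36×1 + 0.2×2 + 0.44×1) = 2.2
Species F: 1 + 2.38 = 3.38

2.20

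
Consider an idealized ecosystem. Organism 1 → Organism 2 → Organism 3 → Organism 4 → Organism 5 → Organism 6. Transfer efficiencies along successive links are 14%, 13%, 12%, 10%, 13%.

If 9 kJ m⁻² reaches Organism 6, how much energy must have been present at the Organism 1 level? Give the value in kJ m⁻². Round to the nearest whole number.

Cumulative transfer efficiency: 0.14 × 0.13 × 0.12 × 0.1 × 0.13 = 0.000028392
Organism 1 energy = 9 / 0.000028392 = 316991 kJ m⁻²

316991 kJ m⁻²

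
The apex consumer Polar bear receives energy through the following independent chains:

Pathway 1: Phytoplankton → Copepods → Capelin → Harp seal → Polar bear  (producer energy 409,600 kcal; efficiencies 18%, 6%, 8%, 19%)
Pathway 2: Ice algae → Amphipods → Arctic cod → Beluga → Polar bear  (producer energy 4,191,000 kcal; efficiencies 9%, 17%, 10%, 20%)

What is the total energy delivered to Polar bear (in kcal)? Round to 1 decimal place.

1349.7 kcal

Pathway 1: 409600 × 0.18 × 0.06 × 0.08 × 0.19 = 67.239936 kcal
Pathway 2: 4191000 × 0.09 × 0.17 × 0.1 × 0.2 = 1282.446 kcal
Total at Polar bear: 67.239936 + 1282.446 = 1349.685936 kcal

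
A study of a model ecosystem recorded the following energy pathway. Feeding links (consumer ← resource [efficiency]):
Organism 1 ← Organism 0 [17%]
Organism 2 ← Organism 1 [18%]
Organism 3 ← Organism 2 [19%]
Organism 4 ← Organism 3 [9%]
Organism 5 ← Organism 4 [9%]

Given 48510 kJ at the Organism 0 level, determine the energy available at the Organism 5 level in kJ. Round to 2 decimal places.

2.28 kJ

Organism 1: 48510 × 0.17 = 8246.7 kJ
Organism 2: 8246.7 × 0.18 = 1484.406 kJ
Organism 3: 1484.406 × 0.19 = 282.03714 kJ
Organism 4: 282.03714 × 0.09 = 25.3833426 kJ
Organism 5: 25.3833426 × 0.09 = 2.284500834 kJ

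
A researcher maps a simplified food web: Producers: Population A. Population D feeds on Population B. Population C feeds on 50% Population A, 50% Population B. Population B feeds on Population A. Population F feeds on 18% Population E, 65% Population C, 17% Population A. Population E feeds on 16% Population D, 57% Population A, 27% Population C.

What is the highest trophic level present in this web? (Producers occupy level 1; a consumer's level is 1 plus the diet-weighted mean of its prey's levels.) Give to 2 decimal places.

3.29

Population B: 1 + 1 = 2
Population C: 1 + (0.5×1 + 0.5×2) = 2.5
Population D: 1 + 2 = 3
Population E: 1 + (0.16×3 + 0.57×1 + 0.27×2.5) = 2.725
Population F: 1 + (0.18×2.725 + 0.65×2.5 + 0.17×1) = 3.2855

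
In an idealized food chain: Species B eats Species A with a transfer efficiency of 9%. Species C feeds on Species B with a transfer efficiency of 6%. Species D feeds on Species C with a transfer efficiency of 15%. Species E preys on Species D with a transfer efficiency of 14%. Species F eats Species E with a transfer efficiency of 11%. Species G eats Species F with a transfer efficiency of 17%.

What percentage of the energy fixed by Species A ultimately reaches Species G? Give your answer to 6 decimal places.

Product of link efficiencies: 0.09 × 0.06 × 0.15 × 0.14 × 0.11 × 0.17 = 0.00000212058
As a percentage: 0.00000212058 × 100 = 0.000212%

0.000212%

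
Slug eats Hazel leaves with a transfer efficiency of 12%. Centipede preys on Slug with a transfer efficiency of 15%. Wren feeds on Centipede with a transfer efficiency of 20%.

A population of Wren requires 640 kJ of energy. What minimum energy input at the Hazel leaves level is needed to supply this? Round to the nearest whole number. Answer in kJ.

177778 kJ

Cumulative transfer efficiency: 0.12 × 0.15 × 0.2 = 0.0036
Hazel leaves energy = 640 / 0.0036 = 177778 kJ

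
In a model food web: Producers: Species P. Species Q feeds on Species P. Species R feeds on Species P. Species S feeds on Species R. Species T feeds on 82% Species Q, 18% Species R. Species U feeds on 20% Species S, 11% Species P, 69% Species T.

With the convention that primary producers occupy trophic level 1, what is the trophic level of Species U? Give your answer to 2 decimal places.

Species Q: 1 + 1 = 2
Species R: 1 + 1 = 2
Species S: 1 + 2 = 3
Species T: 1 + (0.82×2 + 0.18×2) = 3
Species U: 1 + (0.2×3 + 0.11×1 + 0.69×3) = 3.78

3.78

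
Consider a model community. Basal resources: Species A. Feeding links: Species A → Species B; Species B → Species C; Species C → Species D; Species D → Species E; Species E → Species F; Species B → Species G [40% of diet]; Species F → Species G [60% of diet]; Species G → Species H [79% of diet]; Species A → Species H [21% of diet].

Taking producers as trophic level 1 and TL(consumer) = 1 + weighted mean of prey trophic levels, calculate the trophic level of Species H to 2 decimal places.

5.48

Species B: 1 + 1 = 2
Species C: 1 + 2 = 3
Species D: 1 + 3 = 4
Species E: 1 + 4 = 5
Species F: 1 + 5 = 6
Species G: 1 + (0.4×2 + 0.6×6) = 5.4
Species H: 1 + (0.79×5.4 + 0.21×1) = 5.476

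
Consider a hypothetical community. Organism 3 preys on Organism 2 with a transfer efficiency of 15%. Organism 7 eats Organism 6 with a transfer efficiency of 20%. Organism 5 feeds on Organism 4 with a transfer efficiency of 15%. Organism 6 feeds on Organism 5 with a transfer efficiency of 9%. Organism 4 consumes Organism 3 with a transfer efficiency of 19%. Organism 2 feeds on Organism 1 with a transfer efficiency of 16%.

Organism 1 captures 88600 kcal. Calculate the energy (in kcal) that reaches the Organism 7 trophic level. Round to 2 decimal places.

Organism 2: 88600 × 0.16 = 14176 kcal
Organism 3: 14176 × 0.15 = 2126.4 kcal
Organism 4: 2126.4 × 0.19 = 404.016 kcal
Organism 5: 404.016 × 0.15 = 60.6024 kcal
Organism 6: 60.6024 × 0.09 = 5.454216 kcal
Organism 7: 5.454216 × 0.2 = 1.0908432 kcal

1.09 kcal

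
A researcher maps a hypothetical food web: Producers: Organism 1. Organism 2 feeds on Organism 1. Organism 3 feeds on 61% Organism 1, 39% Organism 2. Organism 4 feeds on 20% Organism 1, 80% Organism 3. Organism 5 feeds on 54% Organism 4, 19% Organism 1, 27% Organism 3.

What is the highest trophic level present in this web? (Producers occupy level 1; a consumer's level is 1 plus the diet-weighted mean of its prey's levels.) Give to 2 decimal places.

Organism 2: 1 + 1 = 2
Organism 3: 1 + (0.61×1 + 0.39×2) = 2.39
Organism 4: 1 + (0.2×1 + 0.8×2.39) = 3.112
Organism 5: 1 + (0.54×3.112 + 0.19×1 + 0.27×2.39) = 3.51578

3.52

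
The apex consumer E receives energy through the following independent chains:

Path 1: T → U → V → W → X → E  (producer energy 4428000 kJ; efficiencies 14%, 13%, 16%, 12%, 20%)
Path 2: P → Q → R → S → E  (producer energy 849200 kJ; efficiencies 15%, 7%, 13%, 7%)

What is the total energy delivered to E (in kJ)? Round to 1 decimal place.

390.6 kJ

Path 1: 4428000 × 0.14 × 0.13 × 0.16 × 0.12 × 0.2 = 309.464064 kJ
Path 2: 849200 × 0.15 × 0.07 × 0.13 × 0.07 = 81.14106 kJ
Total at E: 309.464064 + 81.14106 = 390.605124 kJ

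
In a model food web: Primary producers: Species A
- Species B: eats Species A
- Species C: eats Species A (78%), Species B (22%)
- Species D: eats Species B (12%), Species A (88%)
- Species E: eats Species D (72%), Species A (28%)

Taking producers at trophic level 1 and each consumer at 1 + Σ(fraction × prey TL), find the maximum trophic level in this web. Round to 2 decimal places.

2.81

Species B: 1 + 1 = 2
Species C: 1 + (0.78×1 + 0.22×2) = 2.22
Species D: 1 + (0.12×2 + 0.88×1) = 2.12
Species E: 1 + (0.72×2.12 + 0.28×1) = 2.8064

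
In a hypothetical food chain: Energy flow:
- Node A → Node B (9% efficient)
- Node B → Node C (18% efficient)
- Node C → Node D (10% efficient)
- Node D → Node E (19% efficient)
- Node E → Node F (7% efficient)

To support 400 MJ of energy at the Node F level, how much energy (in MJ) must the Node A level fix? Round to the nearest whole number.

18564931 MJ

Cumulative transfer efficiency: 0.09 × 0.18 × 0.1 × 0.19 × 0.07 = 0.000021546
Node A energy = 400 / 0.000021546 = 18564931 MJ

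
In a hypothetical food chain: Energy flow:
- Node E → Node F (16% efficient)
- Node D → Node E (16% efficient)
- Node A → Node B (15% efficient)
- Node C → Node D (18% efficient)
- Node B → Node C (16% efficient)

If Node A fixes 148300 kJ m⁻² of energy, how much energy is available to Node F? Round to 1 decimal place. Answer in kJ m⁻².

16.4 kJ m⁻²

Node B: 148300 × 0.15 = 22245 kJ m⁻²
Node C: 22245 × 0.16 = 3559.2 kJ m⁻²
Node D: 3559.2 × 0.18 = 640.656 kJ m⁻²
Node E: 640.656 × 0.16 = 102.50496 kJ m⁻²
Node F: 102.50496 × 0.16 = 16.4007936 kJ m⁻²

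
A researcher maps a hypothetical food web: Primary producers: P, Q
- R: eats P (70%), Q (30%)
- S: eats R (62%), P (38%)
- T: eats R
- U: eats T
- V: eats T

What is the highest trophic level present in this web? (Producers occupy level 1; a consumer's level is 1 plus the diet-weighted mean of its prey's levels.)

4

R: 1 + (0.7×1 + 0.3×1) = 2
S: 1 + (0.62×2 + 0.38×1) = 2.62
T: 1 + 2 = 3
U: 1 + 3 = 4
V: 1 + 3 = 4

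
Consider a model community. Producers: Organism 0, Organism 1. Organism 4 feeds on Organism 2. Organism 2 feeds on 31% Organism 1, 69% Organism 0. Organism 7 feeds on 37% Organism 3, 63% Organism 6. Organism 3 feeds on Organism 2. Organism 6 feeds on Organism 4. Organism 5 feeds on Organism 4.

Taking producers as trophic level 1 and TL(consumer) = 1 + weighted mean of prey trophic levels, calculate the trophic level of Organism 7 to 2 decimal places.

4.63

Organism 2: 1 + (0.31×1 + 0.69×1) = 2
Organism 3: 1 + 2 = 3
Organism 4: 1 + 2 = 3
Organism 5: 1 + 3 = 4
Organism 6: 1 + 3 = 4
Organism 7: 1 + (0.37×3 + 0.63×4) = 4.63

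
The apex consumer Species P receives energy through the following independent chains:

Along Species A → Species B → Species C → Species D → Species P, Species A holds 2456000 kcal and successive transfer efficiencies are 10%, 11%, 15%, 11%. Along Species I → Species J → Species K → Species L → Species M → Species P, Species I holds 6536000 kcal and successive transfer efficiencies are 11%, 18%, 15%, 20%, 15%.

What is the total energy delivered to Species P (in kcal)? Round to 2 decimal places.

Via Species A: 2456000 × 0.1 × 0.11 × 0.15 × 0.11 = 445.764 kcal
Via Species I: 6536000 × 0.11 × 0.18 × 0.15 × 0.2 × 0.15 = 582.3576 kcal
Total at Species P: 445.764 + 582.3576 = 1028.1216 kcal

1028.12 kcal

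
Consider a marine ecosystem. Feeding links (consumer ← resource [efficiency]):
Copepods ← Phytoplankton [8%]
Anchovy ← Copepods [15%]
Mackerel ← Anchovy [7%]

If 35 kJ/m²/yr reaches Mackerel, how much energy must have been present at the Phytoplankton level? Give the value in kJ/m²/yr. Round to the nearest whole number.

Cumulative transfer efficiency: 0.08 × 0.15 × 0.07 = 0.00084
Phytoplankton energy = 35 / 0.00084 = 41667 kJ/m²/yr

41667 kJ/m²/yr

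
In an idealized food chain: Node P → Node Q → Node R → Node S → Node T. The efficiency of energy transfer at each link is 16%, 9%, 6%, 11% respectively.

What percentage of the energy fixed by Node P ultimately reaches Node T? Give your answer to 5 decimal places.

0.00950%

Product of link efficiencies: 0.16 × 0.09 × 0.06 × 0.11 = 0.00009504
As a percentage: 0.00009504 × 100 = 0.00950%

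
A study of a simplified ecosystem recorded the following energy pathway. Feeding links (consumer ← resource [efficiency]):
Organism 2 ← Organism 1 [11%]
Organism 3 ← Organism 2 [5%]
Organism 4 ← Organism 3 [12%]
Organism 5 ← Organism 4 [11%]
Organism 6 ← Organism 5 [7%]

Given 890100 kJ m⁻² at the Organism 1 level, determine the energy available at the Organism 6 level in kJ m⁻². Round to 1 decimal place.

Organism 2: 890100 × 0.11 = 97911 kJ m⁻²
Organism 3: 97911 × 0.05 = 4895.55 kJ m⁻²
Organism 4: 4895.55 × 0.12 = 587.466 kJ m⁻²
Organism 5: 587.466 × 0.11 = 64.62126 kJ m⁻²
Organism 6: 64.62126 × 0.07 = 4.5234882 kJ m⁻²

4.5 kJ m⁻²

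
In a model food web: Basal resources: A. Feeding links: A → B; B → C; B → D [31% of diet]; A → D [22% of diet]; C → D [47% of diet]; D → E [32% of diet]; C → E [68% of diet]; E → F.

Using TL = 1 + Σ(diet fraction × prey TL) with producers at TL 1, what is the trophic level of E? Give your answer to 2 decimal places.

4.08

B: 1 + 1 = 2
C: 1 + 2 = 3
D: 1 + (0.31×2 + 0.22×1 + 0.47×3) = 3.25
E: 1 + (0.32×3.25 + 0.68×3) = 4.08
F: 1 + 4.08 = 5.08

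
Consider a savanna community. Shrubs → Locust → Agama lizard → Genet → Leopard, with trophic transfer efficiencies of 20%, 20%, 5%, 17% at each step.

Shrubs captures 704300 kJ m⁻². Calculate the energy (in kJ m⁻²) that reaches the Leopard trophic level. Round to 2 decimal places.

Locust: 704300 × 0.2 = 140860 kJ m⁻²
Agama lizard: 140860 × 0.2 = 28172 kJ m⁻²
Genet: 28172 × 0.05 = 1408.6 kJ m⁻²
Leopard: 1408.6 × 0.17 = 239.462 kJ m⁻²

239.46 kJ m⁻²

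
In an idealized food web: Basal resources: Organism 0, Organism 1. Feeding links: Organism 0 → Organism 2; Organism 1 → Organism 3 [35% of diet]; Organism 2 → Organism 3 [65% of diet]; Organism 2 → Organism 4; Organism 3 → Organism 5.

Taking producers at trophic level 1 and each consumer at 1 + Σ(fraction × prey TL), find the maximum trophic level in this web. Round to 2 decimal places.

Organism 2: 1 + 1 = 2
Organism 3: 1 + (0.35×1 + 0.65×2) = 2.65
Organism 4: 1 + 2 = 3
Organism 5: 1 + 2.65 = 3.65

3.65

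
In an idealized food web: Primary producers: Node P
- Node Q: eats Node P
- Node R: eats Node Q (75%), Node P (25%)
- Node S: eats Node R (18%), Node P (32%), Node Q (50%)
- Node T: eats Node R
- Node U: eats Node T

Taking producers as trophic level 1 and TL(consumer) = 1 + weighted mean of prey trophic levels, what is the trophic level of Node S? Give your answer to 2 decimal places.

2.82

Node Q: 1 + 1 = 2
Node R: 1 + (0.75×2 + 0.25×1) = 2.75
Node S: 1 + (0.18×2.75 + 0.32×1 + 0.5×2) = 2.815
Node T: 1 + 2.75 = 3.75
Node U: 1 + 3.75 = 4.75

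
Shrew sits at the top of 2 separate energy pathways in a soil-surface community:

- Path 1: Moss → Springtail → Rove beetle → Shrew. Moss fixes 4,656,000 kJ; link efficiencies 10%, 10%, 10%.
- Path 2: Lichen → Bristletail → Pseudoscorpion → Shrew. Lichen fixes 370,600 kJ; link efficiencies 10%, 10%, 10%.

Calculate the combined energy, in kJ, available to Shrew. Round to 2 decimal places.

5026.60 kJ

Path 1: 4656000 × 0.1 × 0.1 × 0.1 = 4656 kJ
Path 2: 370600 × 0.1 × 0.1 × 0.1 = 370.6 kJ
Total at Shrew: 4656 + 370.6 = 5026.6 kJ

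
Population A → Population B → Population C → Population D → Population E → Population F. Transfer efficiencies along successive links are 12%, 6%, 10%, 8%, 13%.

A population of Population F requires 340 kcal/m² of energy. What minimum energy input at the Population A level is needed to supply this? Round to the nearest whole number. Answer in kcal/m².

45405983 kcal/m²

Cumulative transfer efficiency: 0.12 × 0.06 × 0.1 × 0.08 × 0.13 = 0.000007488
Population A energy = 340 / 0.000007488 = 45405983 kcal/m²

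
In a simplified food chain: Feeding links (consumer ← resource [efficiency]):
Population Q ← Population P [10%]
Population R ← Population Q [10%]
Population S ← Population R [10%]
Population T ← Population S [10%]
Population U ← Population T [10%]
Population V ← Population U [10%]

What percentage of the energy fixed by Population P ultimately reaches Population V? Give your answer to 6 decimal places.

Product of link efficiencies: 0.1 × 0.1 × 0.1 × 0.1 × 0.1 × 0.1 = 0.000001
As a percentage: 0.000001 × 100 = 0.000100%

0.000100%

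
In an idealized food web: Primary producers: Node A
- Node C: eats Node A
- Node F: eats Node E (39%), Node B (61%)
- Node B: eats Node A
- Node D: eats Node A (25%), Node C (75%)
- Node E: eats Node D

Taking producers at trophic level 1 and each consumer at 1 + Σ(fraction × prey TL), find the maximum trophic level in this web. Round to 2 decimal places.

Node B: 1 + 1 = 2
Node C: 1 + 1 = 2
Node D: 1 + (0.25×1 + 0.75×2) = 2.75
Node E: 1 + 2.75 = 3.75
Node F: 1 + (0.39×3.75 + 0.61×2) = 3.6825

3.75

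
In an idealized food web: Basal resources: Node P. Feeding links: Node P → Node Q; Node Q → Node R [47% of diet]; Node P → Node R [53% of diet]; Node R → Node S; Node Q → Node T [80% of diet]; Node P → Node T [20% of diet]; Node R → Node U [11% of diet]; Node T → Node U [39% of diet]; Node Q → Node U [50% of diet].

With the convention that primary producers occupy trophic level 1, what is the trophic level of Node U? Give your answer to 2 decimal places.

3.36

Node Q: 1 + 1 = 2
Node R: 1 + (0.47×2 + 0.53×1) = 2.47
Node S: 1 + 2.47 = 3.47
Node T: 1 + (0.8×2 + 0.2×1) = 2.8
Node U: 1 + (0.11×2.47 + 0.39×2.8 + 0.5×2) = 3.3637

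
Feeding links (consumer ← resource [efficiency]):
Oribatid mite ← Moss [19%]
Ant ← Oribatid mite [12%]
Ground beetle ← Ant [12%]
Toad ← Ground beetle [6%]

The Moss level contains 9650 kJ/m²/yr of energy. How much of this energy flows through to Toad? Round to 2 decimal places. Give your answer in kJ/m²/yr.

1.58 kJ/m²/yr

Oribatid mite: 9650 × 0.19 = 1833.5 kJ/m²/yr
Ant: 1833.5 × 0.12 = 220.02 kJ/m²/yr
Ground beetle: 220.02 × 0.12 = 26.4024 kJ/m²/yr
Toad: 26.4024 × 0.06 = 1.584144 kJ/m²/yr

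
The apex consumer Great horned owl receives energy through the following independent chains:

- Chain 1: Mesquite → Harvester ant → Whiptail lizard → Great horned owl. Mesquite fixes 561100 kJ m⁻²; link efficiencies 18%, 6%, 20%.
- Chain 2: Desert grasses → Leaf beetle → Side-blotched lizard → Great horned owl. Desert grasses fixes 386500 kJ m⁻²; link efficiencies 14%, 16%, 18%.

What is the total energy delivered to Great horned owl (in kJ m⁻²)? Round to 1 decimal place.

2770.3 kJ m⁻²

Chain 1: 561100 × 0.18 × 0.06 × 0.2 = 1211.976 kJ m⁻²
Chain 2: 386500 × 0.14 × 0.16 × 0.18 = 1558.368 kJ m⁻²
Total at Great horned owl: 1211.976 + 1558.368 = 2770.344 kJ m⁻²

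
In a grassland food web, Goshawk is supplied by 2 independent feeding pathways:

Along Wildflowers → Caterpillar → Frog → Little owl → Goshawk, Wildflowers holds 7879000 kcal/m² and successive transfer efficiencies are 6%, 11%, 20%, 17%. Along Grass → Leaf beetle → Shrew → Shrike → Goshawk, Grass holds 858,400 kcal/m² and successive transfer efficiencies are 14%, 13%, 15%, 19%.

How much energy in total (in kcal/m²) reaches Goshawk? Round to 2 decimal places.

2213.30 kcal/m²

Via Wildflowers: 7879000 × 0.06 × 0.11 × 0.2 × 0.17 = 1768.0476 kcal/m²
Via Grass: 858400 × 0.14 × 0.13 × 0.15 × 0.19 = 445.25208 kcal/m²
Total at Goshawk: 1768.0476 + 445.25208 = 2213.29968 kcal/m²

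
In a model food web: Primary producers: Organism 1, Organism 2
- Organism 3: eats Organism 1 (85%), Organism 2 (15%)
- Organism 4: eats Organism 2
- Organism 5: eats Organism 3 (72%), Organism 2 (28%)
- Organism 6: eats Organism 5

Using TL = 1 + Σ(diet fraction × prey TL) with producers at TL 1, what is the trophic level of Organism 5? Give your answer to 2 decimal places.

2.72

Organism 3: 1 + (0.85×1 + 0.15×1) = 2
Organism 4: 1 + 1 = 2
Organism 5: 1 + (0.72×2 + 0.28×1) = 2.72
Organism 6: 1 + 2.72 = 3.72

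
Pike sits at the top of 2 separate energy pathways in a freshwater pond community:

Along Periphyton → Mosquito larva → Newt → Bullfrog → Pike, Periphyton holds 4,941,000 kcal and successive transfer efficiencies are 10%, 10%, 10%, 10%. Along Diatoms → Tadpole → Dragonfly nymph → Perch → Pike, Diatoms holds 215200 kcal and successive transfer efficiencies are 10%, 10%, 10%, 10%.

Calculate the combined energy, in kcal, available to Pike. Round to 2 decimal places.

515.62 kcal

Via Periphyton: 4941000 × 0.1 × 0.1 × 0.1 × 0.1 = 494.1 kcal
Via Diatoms: 215200 × 0.1 × 0.1 × 0.1 × 0.1 = 21.52 kcal
Total at Pike: 494.1 + 21.52 = 515.62 kcal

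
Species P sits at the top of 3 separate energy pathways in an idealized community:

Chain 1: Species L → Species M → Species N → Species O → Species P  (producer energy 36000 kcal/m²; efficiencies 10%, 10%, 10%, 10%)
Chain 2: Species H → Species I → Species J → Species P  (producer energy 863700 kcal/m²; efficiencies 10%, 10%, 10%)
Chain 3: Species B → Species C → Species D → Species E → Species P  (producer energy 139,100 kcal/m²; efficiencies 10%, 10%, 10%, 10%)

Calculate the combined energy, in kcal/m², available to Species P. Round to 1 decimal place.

Chain 1: 36000 × 0.1 × 0.1 × 0.1 × 0.1 = 3.6 kcal/m²
Chain 2: 863700 × 0.1 × 0.1 × 0.1 = 863.7 kcal/m²
Chain 3: 139100 × 0.1 × 0.1 × 0.1 × 0.1 = 13.91 kcal/m²
Total at Species P: 3.6 + 863.7 + 13.91 = 881.21 kcal/m²

881.2 kcal/m²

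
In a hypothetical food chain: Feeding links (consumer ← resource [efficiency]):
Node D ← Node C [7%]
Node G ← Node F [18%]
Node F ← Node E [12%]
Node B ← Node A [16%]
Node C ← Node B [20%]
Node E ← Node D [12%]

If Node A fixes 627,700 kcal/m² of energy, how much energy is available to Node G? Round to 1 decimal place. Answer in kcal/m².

3.6 kcal/m²

Node B: 627700 × 0.16 = 100432 kcal/m²
Node C: 100432 × 0.2 = 20086.4 kcal/m²
Node D: 20086.4 × 0.07 = 1406.048 kcal/m²
Node E: 1406.048 × 0.12 = 168.72576 kcal/m²
Node F: 168.72576 × 0.12 = 20.2470912 kcal/m²
Node G: 20.2470912 × 0.18 = 3.644476416 kcal/m²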